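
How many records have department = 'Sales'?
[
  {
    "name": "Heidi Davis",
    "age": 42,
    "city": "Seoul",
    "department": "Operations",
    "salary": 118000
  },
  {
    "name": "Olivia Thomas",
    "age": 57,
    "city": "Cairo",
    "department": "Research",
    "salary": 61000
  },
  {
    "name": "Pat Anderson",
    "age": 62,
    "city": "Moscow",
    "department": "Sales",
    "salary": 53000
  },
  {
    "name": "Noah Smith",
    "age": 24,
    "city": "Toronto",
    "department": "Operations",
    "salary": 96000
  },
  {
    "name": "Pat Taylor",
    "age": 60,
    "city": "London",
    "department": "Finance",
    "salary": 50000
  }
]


Data: 5 records
Condition: department = 'Sales'

Checking each record:
  Heidi Davis: Operations
  Olivia Thomas: Research
  Pat Anderson: Sales MATCH
  Noah Smith: Operations
  Pat Taylor: Finance

Count: 1

1


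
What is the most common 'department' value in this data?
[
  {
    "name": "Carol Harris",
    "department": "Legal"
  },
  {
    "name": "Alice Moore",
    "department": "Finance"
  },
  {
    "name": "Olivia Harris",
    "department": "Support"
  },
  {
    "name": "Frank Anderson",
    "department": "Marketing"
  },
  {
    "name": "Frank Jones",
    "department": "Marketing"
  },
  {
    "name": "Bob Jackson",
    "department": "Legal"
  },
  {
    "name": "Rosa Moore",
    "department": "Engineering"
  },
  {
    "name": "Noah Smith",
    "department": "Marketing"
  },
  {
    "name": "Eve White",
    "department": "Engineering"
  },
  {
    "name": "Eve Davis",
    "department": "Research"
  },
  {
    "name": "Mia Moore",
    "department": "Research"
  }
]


Counting 'department' values across 11 records:

  Marketing: 3 ###
  Legal: 2 ##
  Engineering: 2 ##
  Research: 2 ##
  Finance: 1 #
  Support: 1 #

Most common: Marketing (3 times)

Marketing (3 times)


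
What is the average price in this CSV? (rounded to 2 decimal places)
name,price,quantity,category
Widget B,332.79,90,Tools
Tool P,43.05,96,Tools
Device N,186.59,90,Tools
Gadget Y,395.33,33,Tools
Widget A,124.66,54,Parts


Computing average price:
Values: [332.79, 43.05, 186.59, 395.33, 124.66]
Sum = 1082.42
Count = 5
Average = 1082.42/5 = 216.484 exactly -> 216.48 (rounded half-up to 2 decimal places)

216.48


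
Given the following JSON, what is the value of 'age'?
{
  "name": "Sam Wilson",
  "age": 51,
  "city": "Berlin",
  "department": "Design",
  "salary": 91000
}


Looking up field 'age'
Value: 51

51


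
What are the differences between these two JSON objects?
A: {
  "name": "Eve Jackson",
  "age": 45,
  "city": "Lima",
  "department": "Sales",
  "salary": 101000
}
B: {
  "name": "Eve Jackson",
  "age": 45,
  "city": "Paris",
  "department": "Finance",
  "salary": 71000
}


Comparing each field (in key order):
  name: same
  age: same
  city: DIFFERENT
  department: DIFFERENT
  salary: DIFFERENT
Differences:
  city: Lima -> Paris
  department: Sales -> Finance
  salary: 101000 -> 71000

3 field(s) changed

3 changes: city, department, salary


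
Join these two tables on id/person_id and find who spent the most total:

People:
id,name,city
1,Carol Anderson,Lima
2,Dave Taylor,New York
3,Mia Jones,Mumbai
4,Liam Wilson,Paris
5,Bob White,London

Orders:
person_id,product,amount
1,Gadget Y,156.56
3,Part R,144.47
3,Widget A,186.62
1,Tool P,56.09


Join on: people.id = orders.person_id

Joined rows:
  Carol Anderson (Lima) bought Gadget Y for $156.56
  Mia Jones (Mumbai) bought Part R for $144.47
  Mia Jones (Mumbai) bought Widget A for $186.62
  Carol Anderson (Lima) bought Tool P for $56.09

Total per person:
  Mia Jones: $331.09
  Carol Anderson: $212.65

Top spender: Mia Jones ($331.09)

Mia Jones ($331.09)


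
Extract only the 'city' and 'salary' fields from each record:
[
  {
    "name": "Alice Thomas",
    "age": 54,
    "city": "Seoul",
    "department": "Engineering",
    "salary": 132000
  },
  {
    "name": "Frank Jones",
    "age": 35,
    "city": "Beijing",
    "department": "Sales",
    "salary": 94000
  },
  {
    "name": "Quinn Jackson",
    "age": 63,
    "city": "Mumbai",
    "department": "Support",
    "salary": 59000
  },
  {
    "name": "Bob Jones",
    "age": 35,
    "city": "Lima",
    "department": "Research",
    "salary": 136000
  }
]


Original: 4 records with fields: name, age, city, department, salary
Keep: ['city', 'salary']
Drop: ['name', 'age', 'department']
Result: 4 records, 2 fields each

[
  {
    "city": "Seoul",
    "salary": 132000
  },
  {
    "city": "Beijing",
    "salary": 94000
  },
  {
    "city": "Mumbai",
    "salary": 59000
  },
  {
    "city": "Lima",
    "salary": 136000
  }
]


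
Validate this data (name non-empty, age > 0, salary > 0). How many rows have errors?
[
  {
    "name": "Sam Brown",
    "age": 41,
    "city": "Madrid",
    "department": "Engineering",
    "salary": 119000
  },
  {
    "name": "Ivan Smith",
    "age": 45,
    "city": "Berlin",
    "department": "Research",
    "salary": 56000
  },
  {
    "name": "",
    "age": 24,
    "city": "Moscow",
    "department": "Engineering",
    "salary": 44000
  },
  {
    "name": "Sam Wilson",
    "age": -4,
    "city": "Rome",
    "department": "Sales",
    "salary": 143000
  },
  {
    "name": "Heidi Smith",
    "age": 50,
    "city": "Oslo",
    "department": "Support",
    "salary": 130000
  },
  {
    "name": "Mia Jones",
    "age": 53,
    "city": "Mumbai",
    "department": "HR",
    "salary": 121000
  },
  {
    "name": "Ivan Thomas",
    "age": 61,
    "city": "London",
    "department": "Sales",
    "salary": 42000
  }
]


Validating 7 records:
Rules: name non-empty, age > 0, salary > 0

  Row 1 (Sam Brown): OK
  Row 2 (Ivan Smith): OK
  Row 3 (???): empty name
  Row 4 (Sam Wilson): negative age: -4
  Row 5 (Heidi Smith): OK
  Row 6 (Mia Jones): OK
  Row 7 (Ivan Thomas): OK

Total errors: 2

2 errors


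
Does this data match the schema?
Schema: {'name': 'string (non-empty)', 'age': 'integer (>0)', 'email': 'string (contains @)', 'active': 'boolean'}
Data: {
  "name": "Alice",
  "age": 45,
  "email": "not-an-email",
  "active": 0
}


Validating each field against schema:
  name: OK (non-empty string)
  age: OK (positive integer)
  email: FAIL ("not-an-email" does not contain @)
  active: FAIL (0 is not a boolean)

Result: INVALID (2 errors: email, active)

INVALID (2 errors: email, active)


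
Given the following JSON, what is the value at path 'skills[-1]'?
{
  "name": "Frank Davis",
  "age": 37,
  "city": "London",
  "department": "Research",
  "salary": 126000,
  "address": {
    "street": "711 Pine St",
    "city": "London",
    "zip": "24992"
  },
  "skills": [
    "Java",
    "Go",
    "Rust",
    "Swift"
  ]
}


Query: skills[-1]
Path: skills -> last element
Value: Swift

Swift


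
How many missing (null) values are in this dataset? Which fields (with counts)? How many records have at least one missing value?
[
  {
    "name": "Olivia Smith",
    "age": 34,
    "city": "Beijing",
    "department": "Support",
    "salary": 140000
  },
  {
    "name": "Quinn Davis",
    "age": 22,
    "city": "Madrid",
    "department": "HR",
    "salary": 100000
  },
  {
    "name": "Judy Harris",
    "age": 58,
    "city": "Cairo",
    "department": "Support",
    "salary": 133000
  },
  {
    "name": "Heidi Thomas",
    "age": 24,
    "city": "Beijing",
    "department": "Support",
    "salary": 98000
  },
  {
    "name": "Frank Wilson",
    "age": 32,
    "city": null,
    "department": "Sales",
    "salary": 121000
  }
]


Checking for missing (null) values in 5 records:

  Olivia Smith: complete
  Quinn Davis: complete
  Judy Harris: complete
  Heidi Thomas: complete
  Frank Wilson: city

Per field:
  name: 0 missing
  age: 0 missing
  city: 1 missing
  department: 0 missing
  salary: 0 missing

Total missing values: 1
Records with any missing: 1

1 missing values (city: 1); 1 incomplete records


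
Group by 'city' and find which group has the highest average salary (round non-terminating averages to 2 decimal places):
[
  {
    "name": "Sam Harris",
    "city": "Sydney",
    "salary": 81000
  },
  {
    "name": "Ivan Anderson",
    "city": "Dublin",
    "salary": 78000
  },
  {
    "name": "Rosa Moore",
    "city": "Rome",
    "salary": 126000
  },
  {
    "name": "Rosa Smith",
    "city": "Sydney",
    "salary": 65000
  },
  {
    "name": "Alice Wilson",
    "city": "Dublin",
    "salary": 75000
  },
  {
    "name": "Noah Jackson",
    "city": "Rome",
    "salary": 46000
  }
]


Group by: city

Groups:
  Dublin: 2 people, avg salary = 153000/2 = $76500
  Rome: 2 people, avg salary = 172000/2 = $86000
  Sydney: 2 people, avg salary = 146000/2 = $73000

Highest average salary: Rome ($86000)

Rome ($86000)


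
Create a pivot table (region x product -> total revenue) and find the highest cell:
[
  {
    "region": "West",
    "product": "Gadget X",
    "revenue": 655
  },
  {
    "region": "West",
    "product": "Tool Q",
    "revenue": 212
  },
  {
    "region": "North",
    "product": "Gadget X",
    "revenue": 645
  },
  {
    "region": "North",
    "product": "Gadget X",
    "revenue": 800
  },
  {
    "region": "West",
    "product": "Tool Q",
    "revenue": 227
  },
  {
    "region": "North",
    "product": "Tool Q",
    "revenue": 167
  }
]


Pivot: region (rows) x product (columns) -> total revenue

     Gadget X      Tool Q      
North         1445           167  
West           655           439  

Highest: North / Gadget X = $1445

North / Gadget X = $1445


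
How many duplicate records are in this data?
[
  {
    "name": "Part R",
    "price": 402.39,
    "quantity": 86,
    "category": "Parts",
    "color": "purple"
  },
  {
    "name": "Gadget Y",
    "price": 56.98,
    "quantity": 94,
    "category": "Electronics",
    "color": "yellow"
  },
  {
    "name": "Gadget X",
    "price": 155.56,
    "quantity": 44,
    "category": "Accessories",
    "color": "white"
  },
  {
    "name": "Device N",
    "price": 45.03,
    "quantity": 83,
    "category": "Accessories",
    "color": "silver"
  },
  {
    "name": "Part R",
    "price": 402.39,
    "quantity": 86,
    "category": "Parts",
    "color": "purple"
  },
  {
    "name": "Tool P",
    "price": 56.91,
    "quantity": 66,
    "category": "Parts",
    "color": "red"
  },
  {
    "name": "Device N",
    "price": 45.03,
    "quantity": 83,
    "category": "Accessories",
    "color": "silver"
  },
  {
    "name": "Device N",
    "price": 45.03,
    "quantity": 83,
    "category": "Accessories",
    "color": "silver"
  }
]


Checking 8 records for duplicates:

  Row 1: Part R ($402.39, qty 86)
  Row 2: Gadget Y ($56.98, qty 94)
  Row 3: Gadget X ($155.56, qty 44)
  Row 4: Device N ($45.03, qty 83)
  Row 5: Part R ($402.39, qty 86) <-- DUPLICATE
  Row 6: Tool P ($56.91, qty 66)
  Row 7: Device N ($45.03, qty 83) <-- DUPLICATE
  Row 8: Device N ($45.03, qty 83) <-- DUPLICATE

Duplicates found: 3
Unique records: 5

3 duplicates, 5 unique


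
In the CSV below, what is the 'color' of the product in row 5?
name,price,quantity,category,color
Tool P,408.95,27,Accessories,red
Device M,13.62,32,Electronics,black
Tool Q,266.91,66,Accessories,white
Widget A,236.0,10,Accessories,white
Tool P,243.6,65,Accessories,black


Query: Row 5 ('Tool P'), column 'color'
Value: black

black


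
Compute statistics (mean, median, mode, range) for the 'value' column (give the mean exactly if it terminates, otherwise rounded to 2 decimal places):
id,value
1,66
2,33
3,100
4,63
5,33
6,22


Data: [66, 33, 100, 63, 33, 22]
Count: 6
Sum: 317
Mean: 317/6 ≈ 52.83 (rounded to 2 decimal places)
Sorted: [22, 33, 33, 63, 66, 100]
Median: 48.0
Mode: 33 (2 times)
Range: 100 - 22 = 78
Min: 22, Max: 100

mean≈52.83, median=48.0, mode=33, range=78


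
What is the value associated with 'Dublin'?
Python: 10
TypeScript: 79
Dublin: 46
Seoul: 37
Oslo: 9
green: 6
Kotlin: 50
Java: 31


Looking up key 'Dublin'
Value: 46

46


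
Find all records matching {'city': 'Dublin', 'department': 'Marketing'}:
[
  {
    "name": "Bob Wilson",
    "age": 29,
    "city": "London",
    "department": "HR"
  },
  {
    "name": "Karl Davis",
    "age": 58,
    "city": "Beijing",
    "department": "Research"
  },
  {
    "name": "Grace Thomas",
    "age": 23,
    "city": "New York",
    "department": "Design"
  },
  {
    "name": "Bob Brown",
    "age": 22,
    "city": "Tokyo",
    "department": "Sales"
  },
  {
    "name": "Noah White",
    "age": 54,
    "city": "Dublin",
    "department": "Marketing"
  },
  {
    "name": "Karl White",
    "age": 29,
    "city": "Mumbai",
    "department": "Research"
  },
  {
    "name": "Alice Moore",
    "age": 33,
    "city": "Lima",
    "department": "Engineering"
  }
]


Search criteria: {'city': 'Dublin', 'department': 'Marketing'}

Checking 7 records:
  Bob Wilson: {city: London, department: HR}
  Karl Davis: {city: Beijing, department: Research}
  Grace Thomas: {city: New York, department: Design}
  Bob Brown: {city: Tokyo, department: Sales}
  Noah White: {city: Dublin, department: Marketing} <-- MATCH
  Karl White: {city: Mumbai, department: Research}
  Alice Moore: {city: Lima, department: Engineering}

Matches: ["Noah White"]

["Noah White"]


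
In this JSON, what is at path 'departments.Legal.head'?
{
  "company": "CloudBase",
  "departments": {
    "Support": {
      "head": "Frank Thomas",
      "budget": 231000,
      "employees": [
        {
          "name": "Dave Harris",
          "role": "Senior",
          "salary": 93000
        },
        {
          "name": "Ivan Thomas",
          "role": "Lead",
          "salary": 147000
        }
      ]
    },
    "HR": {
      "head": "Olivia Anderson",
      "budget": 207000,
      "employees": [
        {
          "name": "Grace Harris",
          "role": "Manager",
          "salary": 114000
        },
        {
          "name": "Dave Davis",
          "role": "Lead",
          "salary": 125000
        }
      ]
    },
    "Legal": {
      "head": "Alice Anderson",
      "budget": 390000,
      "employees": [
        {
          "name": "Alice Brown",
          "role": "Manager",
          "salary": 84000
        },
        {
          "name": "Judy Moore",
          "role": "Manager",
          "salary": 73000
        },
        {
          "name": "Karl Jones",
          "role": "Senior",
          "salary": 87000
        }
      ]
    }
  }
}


Path: departments.Legal.head

Navigate:
  -> departments
  -> Legal
  -> head = 'Alice Anderson'

Alice Anderson


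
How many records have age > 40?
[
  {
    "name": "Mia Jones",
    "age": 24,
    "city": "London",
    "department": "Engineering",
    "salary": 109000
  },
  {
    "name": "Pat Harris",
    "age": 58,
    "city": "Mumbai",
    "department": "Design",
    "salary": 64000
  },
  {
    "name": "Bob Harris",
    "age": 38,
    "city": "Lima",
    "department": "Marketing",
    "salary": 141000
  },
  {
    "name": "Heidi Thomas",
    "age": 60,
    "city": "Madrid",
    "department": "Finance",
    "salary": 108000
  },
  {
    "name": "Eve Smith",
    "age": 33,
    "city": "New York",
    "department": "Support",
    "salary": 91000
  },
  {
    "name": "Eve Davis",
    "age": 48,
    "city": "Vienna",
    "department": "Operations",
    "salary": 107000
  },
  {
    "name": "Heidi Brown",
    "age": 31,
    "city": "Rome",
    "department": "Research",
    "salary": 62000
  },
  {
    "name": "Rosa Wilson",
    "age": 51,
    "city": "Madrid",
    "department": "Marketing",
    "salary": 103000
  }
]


Data: 8 records
Condition: age > 40

Checking each record:
  Mia Jones: 24
  Pat Harris: 58 MATCH
  Bob Harris: 38
  Heidi Thomas: 60 MATCH
  Eve Smith: 33
  Eve Davis: 48 MATCH
  Heidi Brown: 31
  Rosa Wilson: 51 MATCH

Count: 4

4


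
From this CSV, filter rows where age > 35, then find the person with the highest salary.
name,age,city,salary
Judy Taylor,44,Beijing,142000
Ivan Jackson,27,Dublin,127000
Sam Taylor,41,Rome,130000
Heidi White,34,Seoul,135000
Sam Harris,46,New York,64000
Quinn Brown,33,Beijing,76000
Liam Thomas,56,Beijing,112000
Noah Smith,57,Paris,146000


Filter: age > 35
Sort by: salary (descending)

Filtered records (5):
  Noah Smith, age 57, salary $146000
  Judy Taylor, age 44, salary $142000
  Sam Taylor, age 41, salary $130000
  Liam Thomas, age 56, salary $112000
  Sam Harris, age 46, salary $64000

Highest salary: Noah Smith ($146000)

Noah Smith


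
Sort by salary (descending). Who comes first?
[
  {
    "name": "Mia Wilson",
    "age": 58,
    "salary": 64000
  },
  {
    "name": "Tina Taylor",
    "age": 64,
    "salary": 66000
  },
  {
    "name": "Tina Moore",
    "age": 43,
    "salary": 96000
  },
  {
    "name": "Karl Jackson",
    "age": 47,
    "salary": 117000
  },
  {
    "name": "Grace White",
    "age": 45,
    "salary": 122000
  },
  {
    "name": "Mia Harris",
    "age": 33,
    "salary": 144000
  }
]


Sort by: salary (descending)

Sorted order:
  1. Mia Harris (salary = 144000)
  2. Grace White (salary = 122000)
  3. Karl Jackson (salary = 117000)
  4. Tina Moore (salary = 96000)
  5. Tina Taylor (salary = 66000)
  6. Mia Wilson (salary = 64000)

First: Mia Harris

Mia Harris


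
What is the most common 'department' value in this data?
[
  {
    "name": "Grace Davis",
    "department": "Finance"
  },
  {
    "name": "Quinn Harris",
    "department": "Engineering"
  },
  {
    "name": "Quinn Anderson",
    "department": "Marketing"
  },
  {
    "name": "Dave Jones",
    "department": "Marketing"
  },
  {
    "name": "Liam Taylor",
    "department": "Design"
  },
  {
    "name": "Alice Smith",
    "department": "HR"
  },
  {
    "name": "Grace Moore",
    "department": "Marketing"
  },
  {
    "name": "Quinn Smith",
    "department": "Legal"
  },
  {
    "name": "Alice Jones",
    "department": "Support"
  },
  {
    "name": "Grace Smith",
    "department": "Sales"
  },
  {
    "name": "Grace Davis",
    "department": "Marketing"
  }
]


Counting 'department' values across 11 records:

  Marketing: 4 ####
  Finance: 1 #
  Engineering: 1 #
  Design: 1 #
  HR: 1 #
  Legal: 1 #
  Support: 1 #
  Sales: 1 #

Most common: Marketing (4 times)

Marketing (4 times)


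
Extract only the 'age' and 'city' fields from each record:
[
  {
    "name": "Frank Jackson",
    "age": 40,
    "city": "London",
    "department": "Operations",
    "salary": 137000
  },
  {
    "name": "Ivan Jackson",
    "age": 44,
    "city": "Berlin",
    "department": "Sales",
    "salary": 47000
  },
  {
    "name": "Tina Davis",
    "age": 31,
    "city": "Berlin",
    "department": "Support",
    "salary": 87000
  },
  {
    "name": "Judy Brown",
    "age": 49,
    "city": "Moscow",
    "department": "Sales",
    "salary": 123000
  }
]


Original: 4 records with fields: name, age, city, department, salary
Keep: ['age', 'city']
Drop: ['name', 'department', 'salary']
Result: 4 records, 2 fields each

[
  {
    "age": 40,
    "city": "London"
  },
  {
    "age": 44,
    "city": "Berlin"
  },
  {
    "age": 31,
    "city": "Berlin"
  },
  {
    "age": 49,
    "city": "Moscow"
  }
]


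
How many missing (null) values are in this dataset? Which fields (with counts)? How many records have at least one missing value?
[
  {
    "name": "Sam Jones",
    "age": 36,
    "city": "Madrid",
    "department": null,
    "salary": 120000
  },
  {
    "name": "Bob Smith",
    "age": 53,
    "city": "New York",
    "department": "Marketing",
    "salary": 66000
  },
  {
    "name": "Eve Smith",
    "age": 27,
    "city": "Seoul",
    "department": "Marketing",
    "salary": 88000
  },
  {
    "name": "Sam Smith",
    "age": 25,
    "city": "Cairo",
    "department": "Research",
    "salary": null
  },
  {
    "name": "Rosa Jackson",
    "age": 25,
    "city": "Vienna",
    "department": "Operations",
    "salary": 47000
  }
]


Checking for missing (null) values in 5 records:

  Sam Jones: department
  Bob Smith: complete
  Eve Smith: complete
  Sam Smith: salary
  Rosa Jackson: complete

Per field:
  name: 0 missing
  age: 0 missing
  city: 0 missing
  department: 1 missing
  salary: 1 missing

Total missing values: 2
Records with any missing: 2

2 missing values (department: 1, salary: 1); 2 incomplete records


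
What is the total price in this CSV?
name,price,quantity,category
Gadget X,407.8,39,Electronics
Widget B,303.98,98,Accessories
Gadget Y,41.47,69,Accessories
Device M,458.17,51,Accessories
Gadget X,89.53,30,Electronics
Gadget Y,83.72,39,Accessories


Computing total price:
Values: [407.8, 303.98, 41.47, 458.17, 89.53, 83.72]
Sum = 1384.67

1384.67


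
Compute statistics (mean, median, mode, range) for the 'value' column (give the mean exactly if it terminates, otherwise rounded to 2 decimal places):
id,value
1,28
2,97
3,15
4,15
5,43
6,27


Data: [28, 97, 15, 15, 43, 27]
Count: 6
Sum: 225
Mean: 225/6 = 37.5
Sorted: [15, 15, 27, 28, 43, 97]
Median: 27.5
Mode: 15 (2 times)
Range: 97 - 15 = 82
Min: 15, Max: 97

mean=37.5, median=27.5, mode=15, range=82


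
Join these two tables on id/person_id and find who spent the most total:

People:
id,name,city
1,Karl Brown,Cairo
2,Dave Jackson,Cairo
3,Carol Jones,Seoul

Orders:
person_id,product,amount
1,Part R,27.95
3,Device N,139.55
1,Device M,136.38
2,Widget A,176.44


Join on: people.id = orders.person_id

Joined rows:
  Karl Brown (Cairo) bought Part R for $27.95
  Carol Jones (Seoul) bought Device N for $139.55
  Karl Brown (Cairo) bought Device M for $136.38
  Dave Jackson (Cairo) bought Widget A for $176.44

Total per person:
  Dave Jackson: $176.44
  Karl Brown: $164.33
  Carol Jones: $139.55

Top spender: Dave Jackson ($176.44)

Dave Jackson ($176.44)


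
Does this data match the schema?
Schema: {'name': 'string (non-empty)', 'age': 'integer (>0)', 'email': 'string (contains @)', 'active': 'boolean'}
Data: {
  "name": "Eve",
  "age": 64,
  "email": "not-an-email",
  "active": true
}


Validating each field against schema:
  name: OK (non-empty string)
  age: OK (positive integer)
  email: FAIL ("not-an-email" does not contain @)
  active: OK (boolean)

Result: INVALID (1 error: email)

INVALID (1 error: email)


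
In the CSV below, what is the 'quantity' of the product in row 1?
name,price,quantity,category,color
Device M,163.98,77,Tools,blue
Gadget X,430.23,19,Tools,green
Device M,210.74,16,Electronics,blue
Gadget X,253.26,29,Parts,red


Query: Row 1 ('Device M'), column 'quantity'
Value: 77

77


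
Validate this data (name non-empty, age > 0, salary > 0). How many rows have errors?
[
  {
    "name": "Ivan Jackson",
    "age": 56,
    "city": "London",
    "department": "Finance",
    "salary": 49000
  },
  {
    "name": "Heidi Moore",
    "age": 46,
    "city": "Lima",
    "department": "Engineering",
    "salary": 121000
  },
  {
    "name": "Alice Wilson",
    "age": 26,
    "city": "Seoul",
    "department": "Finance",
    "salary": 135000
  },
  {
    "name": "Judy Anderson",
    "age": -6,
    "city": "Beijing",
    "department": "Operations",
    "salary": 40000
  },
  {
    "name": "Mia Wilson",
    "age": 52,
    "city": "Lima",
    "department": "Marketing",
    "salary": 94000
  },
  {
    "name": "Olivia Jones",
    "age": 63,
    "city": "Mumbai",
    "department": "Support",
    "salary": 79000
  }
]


Validating 6 records:
Rules: name non-empty, age > 0, salary > 0

  Row 1 (Ivan Jackson): OK
  Row 2 (Heidi Moore): OK
  Row 3 (Alice Wilson): OK
  Row 4 (Judy Anderson): negative age: -6
  Row 5 (Mia Wilson): OK
  Row 6 (Olivia Jones): OK

Total errors: 1

1 errors


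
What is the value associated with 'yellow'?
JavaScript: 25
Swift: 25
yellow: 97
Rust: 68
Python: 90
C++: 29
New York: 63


Looking up key 'yellow'
Value: 97

97


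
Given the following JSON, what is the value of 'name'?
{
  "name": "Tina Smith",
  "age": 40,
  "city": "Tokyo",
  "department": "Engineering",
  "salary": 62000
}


Looking up field 'name'
Value: Tina Smith

Tina Smith


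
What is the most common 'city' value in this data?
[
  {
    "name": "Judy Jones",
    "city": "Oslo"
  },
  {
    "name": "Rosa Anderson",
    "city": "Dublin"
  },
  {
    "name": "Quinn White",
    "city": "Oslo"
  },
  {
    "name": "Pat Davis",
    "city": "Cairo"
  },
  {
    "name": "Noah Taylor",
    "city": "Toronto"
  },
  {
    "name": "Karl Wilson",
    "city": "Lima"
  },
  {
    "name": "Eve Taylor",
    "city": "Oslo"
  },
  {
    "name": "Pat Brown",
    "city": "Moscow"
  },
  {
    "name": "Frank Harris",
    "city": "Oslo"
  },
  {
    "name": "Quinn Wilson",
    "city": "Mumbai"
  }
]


Counting 'city' values across 10 records:

  Oslo: 4 ####
  Dublin: 1 #
  Cairo: 1 #
  Toronto: 1 #
  Lima: 1 #
  Moscow: 1 #
  Mumbai: 1 #

Most common: Oslo (4 times)

Oslo (4 times)


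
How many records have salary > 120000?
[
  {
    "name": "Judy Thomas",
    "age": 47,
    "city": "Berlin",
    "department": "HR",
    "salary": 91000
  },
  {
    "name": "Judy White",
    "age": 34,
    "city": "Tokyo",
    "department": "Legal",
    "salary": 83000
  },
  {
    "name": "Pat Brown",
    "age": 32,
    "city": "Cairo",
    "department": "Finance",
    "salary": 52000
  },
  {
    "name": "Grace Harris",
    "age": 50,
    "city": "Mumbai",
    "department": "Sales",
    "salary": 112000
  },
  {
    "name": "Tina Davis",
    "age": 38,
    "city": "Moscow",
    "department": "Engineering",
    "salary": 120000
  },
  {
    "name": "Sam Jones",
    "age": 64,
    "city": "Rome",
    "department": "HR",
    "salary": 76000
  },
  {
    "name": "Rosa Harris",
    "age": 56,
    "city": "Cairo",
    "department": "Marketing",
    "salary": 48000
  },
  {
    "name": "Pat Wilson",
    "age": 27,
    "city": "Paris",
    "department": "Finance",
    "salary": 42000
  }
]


Data: 8 records
Condition: salary > 120000

Checking each record:
  Judy Thomas: 91000
  Judy White: 83000
  Pat Brown: 52000
  Grace Harris: 112000
  Tina Davis: 120000
  Sam Jones: 76000
  Rosa Harris: 48000
  Pat Wilson: 42000

Count: 0

0


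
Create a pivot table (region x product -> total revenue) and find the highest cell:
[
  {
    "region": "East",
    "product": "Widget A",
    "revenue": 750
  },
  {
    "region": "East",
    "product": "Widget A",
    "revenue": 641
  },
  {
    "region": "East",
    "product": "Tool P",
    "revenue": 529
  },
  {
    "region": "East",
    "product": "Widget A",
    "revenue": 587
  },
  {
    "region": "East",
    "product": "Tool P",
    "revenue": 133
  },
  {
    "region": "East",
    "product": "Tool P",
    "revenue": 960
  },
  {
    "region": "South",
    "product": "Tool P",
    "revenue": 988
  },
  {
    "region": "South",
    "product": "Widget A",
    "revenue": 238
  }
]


Pivot: region (rows) x product (columns) -> total revenue

     Tool P        Widget A    
East          1622          1978  
South          988           238  

Highest: East / Widget A = $1978

East / Widget A = $1978


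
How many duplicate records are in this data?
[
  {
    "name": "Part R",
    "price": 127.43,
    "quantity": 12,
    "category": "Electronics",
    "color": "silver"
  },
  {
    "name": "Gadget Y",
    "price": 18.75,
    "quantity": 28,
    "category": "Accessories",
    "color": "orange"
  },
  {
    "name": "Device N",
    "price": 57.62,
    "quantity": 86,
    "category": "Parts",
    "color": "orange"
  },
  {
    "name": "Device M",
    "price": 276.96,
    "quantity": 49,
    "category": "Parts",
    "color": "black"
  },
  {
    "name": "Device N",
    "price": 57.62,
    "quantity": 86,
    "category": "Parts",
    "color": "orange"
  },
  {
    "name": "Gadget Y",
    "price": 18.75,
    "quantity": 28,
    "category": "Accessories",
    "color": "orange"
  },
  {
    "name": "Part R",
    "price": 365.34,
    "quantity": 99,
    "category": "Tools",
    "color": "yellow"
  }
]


Checking 7 records for duplicates:

  Row 1: Part R ($127.43, qty 12)
  Row 2: Gadget Y ($18.75, qty 28)
  Row 3: Device N ($57.62, qty 86)
  Row 4: Device M ($276.96, qty 49)
  Row 5: Device N ($57.62, qty 86) <-- DUPLICATE
  Row 6: Gadget Y ($18.75, qty 28) <-- DUPLICATE
  Row 7: Part R ($365.34, qty 99)

Duplicates found: 2
Unique records: 5

2 duplicates, 5 unique


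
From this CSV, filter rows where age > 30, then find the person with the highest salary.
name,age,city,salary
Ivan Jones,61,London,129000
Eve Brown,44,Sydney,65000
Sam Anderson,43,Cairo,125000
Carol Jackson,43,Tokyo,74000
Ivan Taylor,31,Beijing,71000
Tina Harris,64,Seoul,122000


Filter: age > 30
Sort by: salary (descending)

Filtered records (6):
  Ivan Jones, age 61, salary $129000
  Sam Anderson, age 43, salary $125000
  Tina Harris, age 64, salary $122000
  Carol Jackson, age 43, salary $74000
  Ivan Taylor, age 31, salary $71000
  Eve Brown, age 44, salary $65000

Highest salary: Ivan Jones ($129000)

Ivan Jones


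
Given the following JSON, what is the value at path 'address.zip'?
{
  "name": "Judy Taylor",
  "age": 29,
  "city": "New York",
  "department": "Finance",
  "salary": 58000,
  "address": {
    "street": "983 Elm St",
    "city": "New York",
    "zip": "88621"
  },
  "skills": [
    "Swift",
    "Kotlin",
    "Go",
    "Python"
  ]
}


Query: address.zip
Path: address -> zip
Value: 88621

88621


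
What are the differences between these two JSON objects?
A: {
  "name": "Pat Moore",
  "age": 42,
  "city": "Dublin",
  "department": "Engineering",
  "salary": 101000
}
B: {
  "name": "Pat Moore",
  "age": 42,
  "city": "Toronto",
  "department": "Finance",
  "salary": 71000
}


Comparing each field (in key order):
  name: same
  age: same
  city: DIFFERENT
  department: DIFFERENT
  salary: DIFFERENT
Differences:
  city: Dublin -> Toronto
  department: Engineering -> Finance
  salary: 101000 -> 71000

3 field(s) changed

3 changes: city, department, salary


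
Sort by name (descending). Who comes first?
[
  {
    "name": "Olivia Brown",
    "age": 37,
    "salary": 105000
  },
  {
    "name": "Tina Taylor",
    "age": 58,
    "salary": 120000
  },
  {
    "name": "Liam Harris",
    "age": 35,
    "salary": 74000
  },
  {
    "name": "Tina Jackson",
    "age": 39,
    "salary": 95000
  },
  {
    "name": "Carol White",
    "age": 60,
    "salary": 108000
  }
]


Sort by: name (descending)

Sorted order:
  1. Tina Taylor (name = Tina Taylor)
  2. Tina Jackson (name = Tina Jackson)
  3. Olivia Brown (name = Olivia Brown)
  4. Liam Harris (name = Liam Harris)
  5. Carol White (name = Carol White)

First: Tina Taylor

Tina Taylor


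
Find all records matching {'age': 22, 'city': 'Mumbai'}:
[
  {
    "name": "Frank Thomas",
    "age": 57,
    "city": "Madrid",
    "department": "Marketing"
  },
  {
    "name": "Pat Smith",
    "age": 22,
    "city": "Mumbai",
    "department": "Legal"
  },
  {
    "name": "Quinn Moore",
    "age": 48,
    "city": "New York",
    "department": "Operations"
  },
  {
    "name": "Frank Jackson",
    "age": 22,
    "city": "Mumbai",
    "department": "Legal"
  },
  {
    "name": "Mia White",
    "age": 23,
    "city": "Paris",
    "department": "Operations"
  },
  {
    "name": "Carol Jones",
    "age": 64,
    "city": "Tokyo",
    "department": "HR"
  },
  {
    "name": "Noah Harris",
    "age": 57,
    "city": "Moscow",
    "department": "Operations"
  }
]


Search criteria: {'age': 22, 'city': 'Mumbai'}

Checking 7 records:
  Frank Thomas: {age: 57, city: Madrid}
  Pat Smith: {age: 22, city: Mumbai} <-- MATCH
  Quinn Moore: {age: 48, city: New York}
  Frank Jackson: {age: 22, city: Mumbai} <-- MATCH
  Mia White: {age: 23, city: Paris}
  Carol Jones: {age: 64, city: Tokyo}
  Noah Harris: {age: 57, city: Moscow}

Matches: ["Pat Smith", "Frank Jackson"]

["Pat Smith", "Frank Jackson"]


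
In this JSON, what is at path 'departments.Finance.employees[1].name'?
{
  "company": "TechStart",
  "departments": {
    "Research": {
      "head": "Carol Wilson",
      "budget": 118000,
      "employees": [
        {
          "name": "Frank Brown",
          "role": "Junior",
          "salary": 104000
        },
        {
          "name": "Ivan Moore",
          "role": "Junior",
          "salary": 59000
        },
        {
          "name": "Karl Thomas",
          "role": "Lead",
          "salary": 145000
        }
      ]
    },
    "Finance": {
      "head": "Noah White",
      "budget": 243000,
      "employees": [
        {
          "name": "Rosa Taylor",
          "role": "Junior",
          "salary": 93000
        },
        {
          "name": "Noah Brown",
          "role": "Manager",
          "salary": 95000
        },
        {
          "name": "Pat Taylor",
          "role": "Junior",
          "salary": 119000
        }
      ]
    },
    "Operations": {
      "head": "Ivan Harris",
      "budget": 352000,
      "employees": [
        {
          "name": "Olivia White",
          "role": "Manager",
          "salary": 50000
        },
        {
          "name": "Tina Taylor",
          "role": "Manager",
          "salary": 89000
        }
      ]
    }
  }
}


Path: departments.Finance.employees[1].name

Navigate:
  -> departments
  -> Finance
  -> employees[1].name = 'Noah Brown'

Noah Brown


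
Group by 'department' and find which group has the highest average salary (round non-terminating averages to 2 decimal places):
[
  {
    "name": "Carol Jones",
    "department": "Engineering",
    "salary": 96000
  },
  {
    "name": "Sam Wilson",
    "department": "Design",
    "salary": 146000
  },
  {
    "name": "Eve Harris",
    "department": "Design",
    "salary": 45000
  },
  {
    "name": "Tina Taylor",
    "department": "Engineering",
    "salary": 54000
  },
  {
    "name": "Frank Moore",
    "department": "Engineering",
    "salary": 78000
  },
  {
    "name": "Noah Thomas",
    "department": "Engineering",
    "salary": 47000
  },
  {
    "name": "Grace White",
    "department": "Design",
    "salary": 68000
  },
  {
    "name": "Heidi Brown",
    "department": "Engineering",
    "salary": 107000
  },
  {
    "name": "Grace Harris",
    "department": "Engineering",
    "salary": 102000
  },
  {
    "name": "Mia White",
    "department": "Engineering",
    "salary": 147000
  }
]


Group by: department

Groups:
  Design: 3 people, avg salary = 259000/3 ≈ $86333.33
  Engineering: 7 people, avg salary = 631000/7 ≈ $90142.86

Highest average salary: Engineering (≈$90142.86)

Engineering (≈$90142.86)


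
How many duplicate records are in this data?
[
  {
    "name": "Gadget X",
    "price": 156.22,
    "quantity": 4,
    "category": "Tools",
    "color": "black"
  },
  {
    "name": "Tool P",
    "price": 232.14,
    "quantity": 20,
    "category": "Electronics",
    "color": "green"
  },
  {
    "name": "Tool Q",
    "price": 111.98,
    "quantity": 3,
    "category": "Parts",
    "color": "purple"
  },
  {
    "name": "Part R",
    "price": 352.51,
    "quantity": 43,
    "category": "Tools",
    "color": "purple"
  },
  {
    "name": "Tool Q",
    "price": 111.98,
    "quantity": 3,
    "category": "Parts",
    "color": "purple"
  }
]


Checking 5 records for duplicates:

  Row 1: Gadget X ($156.22, qty 4)
  Row 2: Tool P ($232.14, qty 20)
  Row 3: Tool Q ($111.98, qty 3)
  Row 4: Part R ($352.51, qty 43)
  Row 5: Tool Q ($111.98, qty 3) <-- DUPLICATE

Duplicates found: 1
Unique records: 4

1 duplicates, 4 unique


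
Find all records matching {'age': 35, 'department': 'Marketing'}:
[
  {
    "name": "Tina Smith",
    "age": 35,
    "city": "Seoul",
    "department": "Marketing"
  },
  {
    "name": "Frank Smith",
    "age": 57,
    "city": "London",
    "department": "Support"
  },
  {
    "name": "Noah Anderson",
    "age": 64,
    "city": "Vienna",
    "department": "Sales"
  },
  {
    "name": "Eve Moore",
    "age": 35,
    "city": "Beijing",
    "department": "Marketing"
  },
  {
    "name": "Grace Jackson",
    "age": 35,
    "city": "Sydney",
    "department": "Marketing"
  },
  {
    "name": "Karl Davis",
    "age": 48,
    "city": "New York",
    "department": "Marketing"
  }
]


Search criteria: {'age': 35, 'department': 'Marketing'}

Checking 6 records:
  Tina Smith: {age: 35, department: Marketing} <-- MATCH
  Frank Smith: {age: 57, department: Support}
  Noah Anderson: {age: 64, department: Sales}
  Eve Moore: {age: 35, department: Marketing} <-- MATCH
  Grace Jackson: {age: 35, department: Marketing} <-- MATCH
  Karl Davis: {age: 48, department: Marketing}

Matches: ["Tina Smith", "Eve Moore", "Grace Jackson"]

["Tina Smith", "Eve Moore", "Grace Jackson"]


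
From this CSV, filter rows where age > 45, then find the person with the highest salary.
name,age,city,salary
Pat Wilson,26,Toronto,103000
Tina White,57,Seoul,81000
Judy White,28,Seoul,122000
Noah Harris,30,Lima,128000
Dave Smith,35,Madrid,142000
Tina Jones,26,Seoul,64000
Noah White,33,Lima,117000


Filter: age > 45
Sort by: salary (descending)

Filtered records (1):
  Tina White, age 57, salary $81000

Highest salary: Tina White ($81000)

Tina White


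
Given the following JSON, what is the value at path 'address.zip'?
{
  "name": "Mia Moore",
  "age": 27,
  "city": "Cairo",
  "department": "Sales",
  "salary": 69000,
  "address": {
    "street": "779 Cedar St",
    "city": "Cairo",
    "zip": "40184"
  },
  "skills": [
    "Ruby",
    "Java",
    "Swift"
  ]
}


Query: address.zip
Path: address -> zip
Value: 40184

40184


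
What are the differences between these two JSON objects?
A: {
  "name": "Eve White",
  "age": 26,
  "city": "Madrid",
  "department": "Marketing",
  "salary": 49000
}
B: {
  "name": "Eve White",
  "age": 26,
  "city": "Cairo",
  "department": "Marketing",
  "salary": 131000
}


Comparing each field (in key order):
  name: same
  age: same
  city: DIFFERENT
  department: same
  salary: DIFFERENT
Differences:
  city: Madrid -> Cairo
  salary: 49000 -> 131000

2 field(s) changed

2 changes: city, salary


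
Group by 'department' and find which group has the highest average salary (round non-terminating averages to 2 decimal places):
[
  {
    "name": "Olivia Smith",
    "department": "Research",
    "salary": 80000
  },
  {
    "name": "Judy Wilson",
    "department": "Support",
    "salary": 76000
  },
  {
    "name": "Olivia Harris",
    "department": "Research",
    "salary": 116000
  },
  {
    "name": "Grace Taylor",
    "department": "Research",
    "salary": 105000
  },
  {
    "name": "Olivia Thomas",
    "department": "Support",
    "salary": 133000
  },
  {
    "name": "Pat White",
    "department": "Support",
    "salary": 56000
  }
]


Group by: department

Groups:
  Research: 3 people, avg salary = 301000/3 ≈ $100333.33
  Support: 3 people, avg salary = 265000/3 ≈ $88333.33

Highest average salary: Research (≈$100333.33)

Research (≈$100333.33)


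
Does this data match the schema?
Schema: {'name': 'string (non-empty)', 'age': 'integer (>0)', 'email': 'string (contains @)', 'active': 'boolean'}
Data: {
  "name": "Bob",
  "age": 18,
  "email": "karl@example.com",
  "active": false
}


Validating each field against schema:
  name: OK (non-empty string)
  age: OK (positive integer)
  email: OK (string with @)
  active: OK (boolean)

Result: VALID

VALID


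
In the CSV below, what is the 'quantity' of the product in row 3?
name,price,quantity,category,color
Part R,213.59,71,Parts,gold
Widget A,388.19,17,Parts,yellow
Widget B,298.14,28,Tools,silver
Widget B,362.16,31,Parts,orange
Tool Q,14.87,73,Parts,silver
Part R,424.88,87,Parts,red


Query: Row 3 ('Widget B'), column 'quantity'
Value: 28

28


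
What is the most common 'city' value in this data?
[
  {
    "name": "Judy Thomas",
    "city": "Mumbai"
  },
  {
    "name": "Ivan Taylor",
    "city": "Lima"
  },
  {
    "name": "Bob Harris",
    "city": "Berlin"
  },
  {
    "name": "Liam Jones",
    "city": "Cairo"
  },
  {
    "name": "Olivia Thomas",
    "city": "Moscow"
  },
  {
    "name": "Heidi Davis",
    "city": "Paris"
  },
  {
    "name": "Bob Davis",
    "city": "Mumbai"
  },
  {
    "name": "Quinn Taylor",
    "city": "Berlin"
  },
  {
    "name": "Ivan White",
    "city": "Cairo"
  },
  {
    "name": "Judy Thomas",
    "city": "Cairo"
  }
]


Counting 'city' values across 10 records:

  Cairo: 3 ###
  Mumbai: 2 ##
  Berlin: 2 ##
  Lima: 1 #
  Moscow: 1 #
  Paris: 1 #

Most common: Cairo (3 times)

Cairo (3 times)


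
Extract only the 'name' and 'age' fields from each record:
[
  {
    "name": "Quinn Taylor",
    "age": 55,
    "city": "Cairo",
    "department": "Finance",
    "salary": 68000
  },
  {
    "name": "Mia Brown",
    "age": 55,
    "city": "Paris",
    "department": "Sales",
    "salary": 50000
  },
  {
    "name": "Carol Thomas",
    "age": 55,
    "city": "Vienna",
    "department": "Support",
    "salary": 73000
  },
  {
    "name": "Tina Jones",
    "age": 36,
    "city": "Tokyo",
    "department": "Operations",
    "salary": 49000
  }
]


Original: 4 records with fields: name, age, city, department, salary
Keep: ['name', 'age']
Drop: ['city', 'department', 'salary']
Result: 4 records, 2 fields each

[
  {
    "name": "Quinn Taylor",
    "age": 55
  },
  {
    "name": "Mia Brown",
    "age": 55
  },
  {
    "name": "Carol Thomas",
    "age": 55
  },
  {
    "name": "Tina Jones",
    "age": 36
  }
]
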